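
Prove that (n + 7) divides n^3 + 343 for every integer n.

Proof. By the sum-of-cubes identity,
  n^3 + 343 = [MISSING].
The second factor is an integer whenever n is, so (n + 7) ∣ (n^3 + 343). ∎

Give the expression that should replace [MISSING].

(n + 7)(n^2 - 7n + 49)

Polynomial division of n^3 + 343 by n + 7 leaves remainder 0 and quotient n^2 - 7n + 49.
Hence n^3 + 343 = (n + 7)(n^2 - 7n + 49).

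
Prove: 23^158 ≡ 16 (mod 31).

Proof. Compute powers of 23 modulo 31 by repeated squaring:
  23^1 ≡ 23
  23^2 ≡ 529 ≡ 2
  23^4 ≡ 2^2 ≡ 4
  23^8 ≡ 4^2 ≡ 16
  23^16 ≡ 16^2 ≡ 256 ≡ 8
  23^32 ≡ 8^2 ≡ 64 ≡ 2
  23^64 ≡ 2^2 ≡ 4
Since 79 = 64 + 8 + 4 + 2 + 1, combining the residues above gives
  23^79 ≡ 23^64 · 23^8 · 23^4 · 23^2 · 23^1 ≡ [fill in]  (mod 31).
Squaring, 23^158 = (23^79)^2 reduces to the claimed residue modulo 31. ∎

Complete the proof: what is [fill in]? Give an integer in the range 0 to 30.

23^64 · 23^8 · 23^4 · 23^2 · 23^1 ≡ 4 · 16 · 4 · 2 · 23 = 11776.
11776 mod 31 = 27, so 23^79 ≡ 27 (mod 31).

27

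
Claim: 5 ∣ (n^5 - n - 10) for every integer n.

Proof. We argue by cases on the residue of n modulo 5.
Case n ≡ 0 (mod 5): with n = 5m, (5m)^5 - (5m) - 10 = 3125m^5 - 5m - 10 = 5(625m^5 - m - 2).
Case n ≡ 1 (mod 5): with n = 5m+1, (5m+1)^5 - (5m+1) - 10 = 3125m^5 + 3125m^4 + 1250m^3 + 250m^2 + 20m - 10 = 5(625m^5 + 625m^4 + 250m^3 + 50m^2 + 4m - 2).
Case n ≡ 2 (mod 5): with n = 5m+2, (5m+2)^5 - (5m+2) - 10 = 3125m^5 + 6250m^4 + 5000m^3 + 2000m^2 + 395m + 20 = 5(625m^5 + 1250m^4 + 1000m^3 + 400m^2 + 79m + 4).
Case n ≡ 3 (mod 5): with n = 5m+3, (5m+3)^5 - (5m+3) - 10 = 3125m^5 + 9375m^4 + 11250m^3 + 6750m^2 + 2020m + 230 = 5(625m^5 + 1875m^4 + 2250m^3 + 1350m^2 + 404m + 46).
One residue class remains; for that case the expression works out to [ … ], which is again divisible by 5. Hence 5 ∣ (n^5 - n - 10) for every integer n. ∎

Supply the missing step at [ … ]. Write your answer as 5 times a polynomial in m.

5(625m^5 + 2500m^4 + 4000m^3 + 3200m^2 + 1279m + 202)

The residues treated are {0, 1, 2, 3}, so the missing case is n ≡ 4 (mod 5); write n = 5m+4.
Then (5m+4)^5 - (5m+4) - 10 = 3125m^5 + 12500m^4 + 20000m^3 + 16000m^2 + 6395m + 1010 = 5(625m^5 + 2500m^4 + 4000m^3 + 3200m^2 + 1279m + 202).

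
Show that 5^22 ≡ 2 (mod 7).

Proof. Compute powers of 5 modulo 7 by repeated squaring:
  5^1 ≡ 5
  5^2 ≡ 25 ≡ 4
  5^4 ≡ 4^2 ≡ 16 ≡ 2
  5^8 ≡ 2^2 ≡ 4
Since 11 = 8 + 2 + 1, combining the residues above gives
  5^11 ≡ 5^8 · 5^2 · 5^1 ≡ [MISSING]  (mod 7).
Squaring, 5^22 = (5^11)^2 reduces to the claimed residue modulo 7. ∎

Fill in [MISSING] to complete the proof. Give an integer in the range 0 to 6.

3

5^8 · 5^2 · 5^1 ≡ 4 · 4 · 5 = 80.
80 mod 7 = 3, so 5^11 ≡ 3 (mod 7).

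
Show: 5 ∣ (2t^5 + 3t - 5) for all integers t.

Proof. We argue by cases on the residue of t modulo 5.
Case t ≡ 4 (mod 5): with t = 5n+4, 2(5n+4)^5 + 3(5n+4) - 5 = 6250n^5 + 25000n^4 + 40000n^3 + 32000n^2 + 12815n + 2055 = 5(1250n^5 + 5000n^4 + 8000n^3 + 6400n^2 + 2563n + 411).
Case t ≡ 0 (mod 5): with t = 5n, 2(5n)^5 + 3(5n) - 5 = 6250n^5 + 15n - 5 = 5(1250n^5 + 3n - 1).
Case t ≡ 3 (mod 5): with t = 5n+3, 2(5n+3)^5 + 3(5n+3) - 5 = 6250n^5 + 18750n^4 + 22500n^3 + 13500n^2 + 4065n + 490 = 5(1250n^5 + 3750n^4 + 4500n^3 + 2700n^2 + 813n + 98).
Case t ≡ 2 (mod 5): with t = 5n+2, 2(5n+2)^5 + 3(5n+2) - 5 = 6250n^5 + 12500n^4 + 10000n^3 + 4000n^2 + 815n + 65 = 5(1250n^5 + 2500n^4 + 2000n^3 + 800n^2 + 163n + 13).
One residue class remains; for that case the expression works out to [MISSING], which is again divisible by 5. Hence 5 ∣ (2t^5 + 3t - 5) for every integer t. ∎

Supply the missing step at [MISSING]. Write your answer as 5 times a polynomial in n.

The residues treated are {4, 0, 3, 2}, so the missing case is t ≡ 1 (mod 5); write t = 5n+1.
Then 2(5n+1)^5 + 3(5n+1) - 5 = 6250n^5 + 6250n^4 + 2500n^3 + 500n^2 + 65n = 5(1250n^5 + 1250n^4 + 500n^3 + 100n^2 + 13n).

5(1250n^5 + 1250n^4 + 500n^3 + 100n^2 + 13n)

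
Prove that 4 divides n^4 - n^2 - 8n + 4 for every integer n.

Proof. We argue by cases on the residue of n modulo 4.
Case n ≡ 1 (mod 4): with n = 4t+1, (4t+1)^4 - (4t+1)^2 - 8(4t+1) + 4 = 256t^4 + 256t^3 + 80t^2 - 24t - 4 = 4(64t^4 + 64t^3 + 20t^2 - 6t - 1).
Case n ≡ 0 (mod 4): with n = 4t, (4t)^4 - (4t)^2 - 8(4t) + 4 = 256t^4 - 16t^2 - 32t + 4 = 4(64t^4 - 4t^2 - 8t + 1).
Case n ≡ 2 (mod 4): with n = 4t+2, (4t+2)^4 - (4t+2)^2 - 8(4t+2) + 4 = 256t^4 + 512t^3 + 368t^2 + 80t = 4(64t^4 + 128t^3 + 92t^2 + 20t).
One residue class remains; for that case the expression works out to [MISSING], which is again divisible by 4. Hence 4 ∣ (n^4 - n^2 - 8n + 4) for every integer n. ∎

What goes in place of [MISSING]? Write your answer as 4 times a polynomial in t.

Only n ≡ 3 (mod 4) is unaccounted for. Put n = 4t+3:
(4t+3)^4 - (4t+3)^2 - 8(4t+3) + 4 expands to 256t^4 + 768t^3 + 848t^2 + 376t + 52,
and factoring out 4 leaves 4(64t^4 + 192t^3 + 212t^2 + 94t + 13).

4(64t^4 + 192t^3 + 212t^2 + 94t + 13)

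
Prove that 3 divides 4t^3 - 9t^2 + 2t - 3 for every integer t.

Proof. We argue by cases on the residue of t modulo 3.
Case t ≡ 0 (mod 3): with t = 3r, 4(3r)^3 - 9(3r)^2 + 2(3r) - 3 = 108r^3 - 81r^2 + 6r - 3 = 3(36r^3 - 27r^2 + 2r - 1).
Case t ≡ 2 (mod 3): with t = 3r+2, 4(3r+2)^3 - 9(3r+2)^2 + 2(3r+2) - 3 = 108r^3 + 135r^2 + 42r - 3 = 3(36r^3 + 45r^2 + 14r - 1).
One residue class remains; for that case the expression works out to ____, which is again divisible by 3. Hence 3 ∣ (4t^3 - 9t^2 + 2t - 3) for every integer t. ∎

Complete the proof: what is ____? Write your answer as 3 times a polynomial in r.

3(36r^3 + 9r^2 - 4r - 2)

Only t ≡ 1 (mod 3) is unaccounted for. Put t = 3r+1:
4(3r+1)^3 - 9(3r+1)^2 + 2(3r+1) - 3 expands to 108r^3 + 27r^2 - 12r - 6,
and factoring out 3 leaves 3(36r^3 + 9r^2 - 4r - 2).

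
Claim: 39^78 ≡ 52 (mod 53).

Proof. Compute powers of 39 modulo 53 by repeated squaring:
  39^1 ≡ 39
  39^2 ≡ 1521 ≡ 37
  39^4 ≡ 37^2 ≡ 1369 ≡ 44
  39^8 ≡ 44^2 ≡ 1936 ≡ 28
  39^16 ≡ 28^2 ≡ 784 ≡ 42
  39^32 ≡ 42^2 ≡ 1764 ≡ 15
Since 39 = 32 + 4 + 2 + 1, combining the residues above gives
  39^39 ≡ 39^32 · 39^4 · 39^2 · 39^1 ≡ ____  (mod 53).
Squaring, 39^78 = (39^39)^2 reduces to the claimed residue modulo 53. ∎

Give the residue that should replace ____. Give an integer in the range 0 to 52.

39^32 · 39^4 · 39^2 · 39^1 ≡ 15 · 44 · 37 · 39 = 952380.
952380 mod 53 = 23, so 39^39 ≡ 23 (mod 53).

23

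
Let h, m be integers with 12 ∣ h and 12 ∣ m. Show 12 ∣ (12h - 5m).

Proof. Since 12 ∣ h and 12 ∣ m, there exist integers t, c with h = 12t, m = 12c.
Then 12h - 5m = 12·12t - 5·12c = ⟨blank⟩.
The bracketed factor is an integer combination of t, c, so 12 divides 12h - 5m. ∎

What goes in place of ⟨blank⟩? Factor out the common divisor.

Each term has a factor of 12: 12·12t - 5·12c = 12·(-5c + 12t).
Since -5c + 12t is an integer, 12 ∣ (12h - 5m).

12(-5c + 12t)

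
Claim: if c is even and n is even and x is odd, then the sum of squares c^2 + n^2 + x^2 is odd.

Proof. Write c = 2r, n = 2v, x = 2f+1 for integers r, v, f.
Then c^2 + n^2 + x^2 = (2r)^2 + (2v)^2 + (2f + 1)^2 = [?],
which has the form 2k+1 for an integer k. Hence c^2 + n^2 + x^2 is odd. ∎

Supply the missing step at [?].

(2r)^2 + (2v)^2 + (2f + 1)^2 = 4f^2 + 4f + 4r^2 + 4v^2 + 1
= 2(2f^2 + 2f + 2r^2 + 2v^2) + 1.
Since 2f^2 + 2f + 2r^2 + 2v^2 is an integer, the sum of squares is of the form 2k+1 for an integer k.

2(2f^2 + 2f + 2r^2 + 2v^2) + 1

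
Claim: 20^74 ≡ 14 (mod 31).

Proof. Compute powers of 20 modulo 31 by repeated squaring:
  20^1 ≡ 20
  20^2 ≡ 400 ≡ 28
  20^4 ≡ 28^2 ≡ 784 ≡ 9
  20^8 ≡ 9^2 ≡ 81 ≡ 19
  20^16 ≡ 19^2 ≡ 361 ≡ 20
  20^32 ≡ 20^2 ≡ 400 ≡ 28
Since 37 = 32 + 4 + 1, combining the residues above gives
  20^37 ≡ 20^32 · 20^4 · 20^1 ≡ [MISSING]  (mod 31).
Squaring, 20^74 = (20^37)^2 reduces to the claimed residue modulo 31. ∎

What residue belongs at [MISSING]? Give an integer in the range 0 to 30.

18

20^32 · 20^4 · 20^1 ≡ 28 · 9 · 20 = 5040.
5040 mod 31 = 18, so 20^37 ≡ 18 (mod 31).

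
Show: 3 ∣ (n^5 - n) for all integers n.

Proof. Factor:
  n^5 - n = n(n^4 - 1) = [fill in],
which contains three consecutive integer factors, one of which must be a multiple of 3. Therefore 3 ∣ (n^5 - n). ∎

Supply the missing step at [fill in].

(n - 1)n(n + 1)(n^2 + 1)

n^4 - 1 = (n^2 - 1)(n^2 + 1), and n^2 - 1 = (n-1)(n+1).
So n(n^4 - 1) = (n - 1)n(n + 1)(n^2 + 1).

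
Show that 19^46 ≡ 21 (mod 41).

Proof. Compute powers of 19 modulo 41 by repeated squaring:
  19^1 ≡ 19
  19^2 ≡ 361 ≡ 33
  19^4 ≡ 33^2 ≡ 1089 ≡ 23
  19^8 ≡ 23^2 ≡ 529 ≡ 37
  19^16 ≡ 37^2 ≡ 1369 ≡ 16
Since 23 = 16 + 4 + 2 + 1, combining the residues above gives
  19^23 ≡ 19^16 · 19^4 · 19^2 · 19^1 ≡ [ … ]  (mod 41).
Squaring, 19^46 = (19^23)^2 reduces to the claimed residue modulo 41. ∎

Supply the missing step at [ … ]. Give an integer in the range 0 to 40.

Multiply the listed residues: 16 · 23 · 33 · 19 = 368 → 12144 → 230736.
Reducing modulo 41: 230736 = 5627·41 + 29, so 19^23 ≡ 29.

29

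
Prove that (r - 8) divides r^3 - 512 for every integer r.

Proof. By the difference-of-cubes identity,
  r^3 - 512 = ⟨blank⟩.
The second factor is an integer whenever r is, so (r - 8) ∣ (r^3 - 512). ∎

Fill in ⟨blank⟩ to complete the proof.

(r - 8)(r^2 + 8r + 64)

Polynomial division of r^3 - 512 by r - 8 leaves remainder 0 and quotient r^2 + 8r + 64.
Hence r^3 - 512 = (r - 8)(r^2 + 8r + 64).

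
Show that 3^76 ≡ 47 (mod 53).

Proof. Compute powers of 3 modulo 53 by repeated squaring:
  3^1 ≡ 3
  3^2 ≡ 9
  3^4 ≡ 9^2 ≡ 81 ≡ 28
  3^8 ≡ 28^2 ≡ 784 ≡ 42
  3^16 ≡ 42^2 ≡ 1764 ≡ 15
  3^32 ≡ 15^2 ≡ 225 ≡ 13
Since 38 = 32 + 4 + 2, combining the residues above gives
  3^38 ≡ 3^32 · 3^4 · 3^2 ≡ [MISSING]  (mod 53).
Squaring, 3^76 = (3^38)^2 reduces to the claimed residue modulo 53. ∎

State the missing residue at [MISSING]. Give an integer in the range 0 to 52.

43

3^32 · 3^4 · 3^2 ≡ 13 · 28 · 9 = 3276.
3276 mod 53 = 43, so 3^38 ≡ 43 (mod 53).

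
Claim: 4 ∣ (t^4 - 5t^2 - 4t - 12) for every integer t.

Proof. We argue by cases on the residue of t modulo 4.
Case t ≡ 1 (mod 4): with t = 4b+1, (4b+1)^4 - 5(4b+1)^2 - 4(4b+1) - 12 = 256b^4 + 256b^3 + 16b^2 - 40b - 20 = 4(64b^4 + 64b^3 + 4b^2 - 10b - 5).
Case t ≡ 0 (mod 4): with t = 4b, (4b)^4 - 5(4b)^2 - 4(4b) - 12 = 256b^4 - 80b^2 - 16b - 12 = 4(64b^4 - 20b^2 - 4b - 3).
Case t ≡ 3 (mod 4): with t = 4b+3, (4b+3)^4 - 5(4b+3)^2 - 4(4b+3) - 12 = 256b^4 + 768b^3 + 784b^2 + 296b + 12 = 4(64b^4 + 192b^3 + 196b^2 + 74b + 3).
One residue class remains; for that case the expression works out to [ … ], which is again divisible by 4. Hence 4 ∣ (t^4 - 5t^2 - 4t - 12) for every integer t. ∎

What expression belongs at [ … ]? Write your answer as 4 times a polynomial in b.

4(64b^4 + 128b^3 + 76b^2 + 8b - 6)

Only t ≡ 2 (mod 4) is unaccounted for. Put t = 4b+2:
(4b+2)^4 - 5(4b+2)^2 - 4(4b+2) - 12 expands to 256b^4 + 512b^3 + 304b^2 + 32b - 24,
and factoring out 4 leaves 4(64b^4 + 128b^3 + 76b^2 + 8b - 6).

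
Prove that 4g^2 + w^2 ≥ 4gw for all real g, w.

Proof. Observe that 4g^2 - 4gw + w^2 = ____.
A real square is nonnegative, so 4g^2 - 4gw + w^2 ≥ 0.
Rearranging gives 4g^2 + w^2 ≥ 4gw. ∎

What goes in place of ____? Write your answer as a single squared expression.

(2g - w)^2

4g^2 - 4gw + w^2 is a perfect-square trinomial: the outer terms are (2g)^2 and (w)^2, and the cross term is -2·2g·w.
So 4g^2 - 4gw + w^2 = (2g - w)^2 ≥ 0.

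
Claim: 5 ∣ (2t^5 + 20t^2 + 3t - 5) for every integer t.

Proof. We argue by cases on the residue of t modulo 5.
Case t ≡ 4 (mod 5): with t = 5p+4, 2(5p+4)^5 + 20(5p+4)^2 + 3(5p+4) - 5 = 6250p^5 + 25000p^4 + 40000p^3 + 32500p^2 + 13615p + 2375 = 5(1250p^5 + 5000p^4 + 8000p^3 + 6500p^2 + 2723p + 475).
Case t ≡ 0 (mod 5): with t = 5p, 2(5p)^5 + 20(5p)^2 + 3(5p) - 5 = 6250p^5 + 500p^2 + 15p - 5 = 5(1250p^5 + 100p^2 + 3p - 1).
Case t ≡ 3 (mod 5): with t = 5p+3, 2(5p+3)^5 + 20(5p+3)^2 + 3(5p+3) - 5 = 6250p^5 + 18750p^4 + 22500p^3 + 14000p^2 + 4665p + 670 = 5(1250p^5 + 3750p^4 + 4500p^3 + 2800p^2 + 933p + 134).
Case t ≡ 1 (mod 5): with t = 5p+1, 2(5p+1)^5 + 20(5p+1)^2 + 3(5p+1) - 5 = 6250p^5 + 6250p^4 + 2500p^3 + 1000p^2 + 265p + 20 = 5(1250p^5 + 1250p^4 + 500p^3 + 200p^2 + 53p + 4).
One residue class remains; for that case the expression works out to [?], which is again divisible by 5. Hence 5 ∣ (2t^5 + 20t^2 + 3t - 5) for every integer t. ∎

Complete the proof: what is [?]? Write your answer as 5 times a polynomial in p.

Only t ≡ 2 (mod 5) is unaccounted for. Put t = 5p+2:
2(5p+2)^5 + 20(5p+2)^2 + 3(5p+2) - 5 expands to 6250p^5 + 12500p^4 + 10000p^3 + 4500p^2 + 1215p + 145,
and factoring out 5 leaves 5(1250p^5 + 2500p^4 + 2000p^3 + 900p^2 + 243p + 29).

5(1250p^5 + 2500p^4 + 2000p^3 + 900p^2 + 243p + 29)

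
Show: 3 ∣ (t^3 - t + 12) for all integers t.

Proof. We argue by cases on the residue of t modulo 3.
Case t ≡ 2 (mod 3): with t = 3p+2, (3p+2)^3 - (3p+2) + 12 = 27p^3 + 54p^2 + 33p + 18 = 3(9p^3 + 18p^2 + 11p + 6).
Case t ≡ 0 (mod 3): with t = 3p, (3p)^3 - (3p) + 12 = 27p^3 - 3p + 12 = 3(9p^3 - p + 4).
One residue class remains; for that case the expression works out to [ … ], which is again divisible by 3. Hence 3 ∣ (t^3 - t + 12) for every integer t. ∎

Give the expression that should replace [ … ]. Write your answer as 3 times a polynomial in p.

3(9p^3 + 9p^2 + 2p + 4)

The residues treated are {2, 0}, so the missing case is t ≡ 1 (mod 3); write t = 3p+1.
Then (3p+1)^3 - (3p+1) + 12 = 27p^3 + 27p^2 + 6p + 12 = 3(9p^3 + 9p^2 + 2p + 4).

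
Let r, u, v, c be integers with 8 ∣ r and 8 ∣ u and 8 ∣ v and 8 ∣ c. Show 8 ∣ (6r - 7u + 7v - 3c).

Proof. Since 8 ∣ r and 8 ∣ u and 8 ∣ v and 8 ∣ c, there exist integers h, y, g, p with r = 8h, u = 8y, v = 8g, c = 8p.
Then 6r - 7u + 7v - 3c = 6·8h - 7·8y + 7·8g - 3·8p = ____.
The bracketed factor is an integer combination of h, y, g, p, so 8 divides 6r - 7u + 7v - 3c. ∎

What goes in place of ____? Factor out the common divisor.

8(7g + 6h - 3p - 7y)

Each term has a factor of 8: 6·8h - 7·8y + 7·8g - 3·8p = 8·(7g + 6h - 3p - 7y).
Since 7g + 6h - 3p - 7y is an integer, 8 ∣ (6r - 7u + 7v - 3c).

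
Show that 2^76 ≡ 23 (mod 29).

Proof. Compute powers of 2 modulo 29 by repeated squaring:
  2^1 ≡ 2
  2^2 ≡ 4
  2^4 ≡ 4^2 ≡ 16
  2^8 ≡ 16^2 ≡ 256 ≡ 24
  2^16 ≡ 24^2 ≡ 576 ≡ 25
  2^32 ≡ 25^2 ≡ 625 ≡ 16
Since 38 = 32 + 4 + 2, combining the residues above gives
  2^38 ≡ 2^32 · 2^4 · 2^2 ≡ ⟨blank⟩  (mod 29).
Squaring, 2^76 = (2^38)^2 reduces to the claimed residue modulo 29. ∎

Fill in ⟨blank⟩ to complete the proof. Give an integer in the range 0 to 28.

Multiply the listed residues: 16 · 16 · 4 = 256 → 1024.
Reducing modulo 29: 1024 = 35·29 + 9, so 2^38 ≡ 9.

9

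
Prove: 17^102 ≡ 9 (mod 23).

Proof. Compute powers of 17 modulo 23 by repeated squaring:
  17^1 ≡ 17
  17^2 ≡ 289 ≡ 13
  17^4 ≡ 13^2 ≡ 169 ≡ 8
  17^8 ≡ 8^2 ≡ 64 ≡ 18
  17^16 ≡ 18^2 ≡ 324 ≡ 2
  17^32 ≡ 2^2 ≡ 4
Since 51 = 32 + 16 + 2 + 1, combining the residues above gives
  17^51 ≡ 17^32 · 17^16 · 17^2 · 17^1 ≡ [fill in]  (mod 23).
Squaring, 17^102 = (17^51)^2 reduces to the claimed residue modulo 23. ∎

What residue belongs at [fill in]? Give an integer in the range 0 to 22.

17^32 · 17^16 · 17^2 · 17^1 ≡ 4 · 2 · 13 · 17 = 1768.
1768 mod 23 = 20, so 17^51 ≡ 20 (mod 23).

20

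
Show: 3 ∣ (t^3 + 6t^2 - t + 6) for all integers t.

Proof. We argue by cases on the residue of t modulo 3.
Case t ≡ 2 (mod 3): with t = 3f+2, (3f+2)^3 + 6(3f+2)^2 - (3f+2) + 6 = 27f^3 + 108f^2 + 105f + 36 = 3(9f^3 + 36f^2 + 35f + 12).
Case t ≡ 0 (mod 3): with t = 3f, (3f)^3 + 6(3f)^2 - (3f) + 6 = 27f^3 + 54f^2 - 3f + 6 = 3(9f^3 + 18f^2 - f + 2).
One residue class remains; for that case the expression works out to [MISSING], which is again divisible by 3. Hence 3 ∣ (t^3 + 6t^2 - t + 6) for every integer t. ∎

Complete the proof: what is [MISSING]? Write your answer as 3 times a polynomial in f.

3(9f^3 + 27f^2 + 14f + 4)

Only t ≡ 1 (mod 3) is unaccounted for. Put t = 3f+1:
(3f+1)^3 + 6(3f+1)^2 - (3f+1) + 6 expands to 27f^3 + 81f^2 + 42f + 12,
and factoring out 3 leaves 3(9f^3 + 27f^2 + 14f + 4).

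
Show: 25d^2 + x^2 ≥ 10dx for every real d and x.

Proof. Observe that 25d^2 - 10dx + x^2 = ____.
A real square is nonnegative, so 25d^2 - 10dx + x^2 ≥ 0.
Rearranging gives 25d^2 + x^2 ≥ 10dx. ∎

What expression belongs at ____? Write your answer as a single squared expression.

(5d - x)^2

The leading and trailing coefficients are 5^2 and 1^2, and 10 = 2·5·1, so the trinomial is (5d - x)^2.
Hence 25d^2 - 10dx + x^2 ≥ 0.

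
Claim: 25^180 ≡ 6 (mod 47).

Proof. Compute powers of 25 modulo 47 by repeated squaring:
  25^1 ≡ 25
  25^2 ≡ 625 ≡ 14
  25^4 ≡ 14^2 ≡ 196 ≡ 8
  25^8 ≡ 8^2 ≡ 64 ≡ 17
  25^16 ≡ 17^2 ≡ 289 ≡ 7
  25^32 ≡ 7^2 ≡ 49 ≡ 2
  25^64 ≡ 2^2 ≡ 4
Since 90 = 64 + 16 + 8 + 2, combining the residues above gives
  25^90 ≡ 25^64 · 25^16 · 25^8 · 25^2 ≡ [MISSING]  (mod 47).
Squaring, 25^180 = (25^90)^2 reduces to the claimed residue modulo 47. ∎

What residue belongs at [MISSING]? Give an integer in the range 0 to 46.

Multiply the listed residues: 4 · 7 · 17 · 14 = 28 → 476 → 6664.
Reducing modulo 47: 6664 = 141·47 + 37, so 25^90 ≡ 37.

37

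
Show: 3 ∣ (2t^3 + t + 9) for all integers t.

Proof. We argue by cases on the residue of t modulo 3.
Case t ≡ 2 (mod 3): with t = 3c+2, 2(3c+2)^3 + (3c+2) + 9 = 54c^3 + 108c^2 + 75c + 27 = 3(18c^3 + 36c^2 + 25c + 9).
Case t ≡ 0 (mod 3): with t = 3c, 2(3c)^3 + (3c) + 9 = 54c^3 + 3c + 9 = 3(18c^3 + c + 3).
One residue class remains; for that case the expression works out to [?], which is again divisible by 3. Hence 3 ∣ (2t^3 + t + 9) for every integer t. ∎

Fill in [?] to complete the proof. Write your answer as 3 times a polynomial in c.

3(18c^3 + 18c^2 + 7c + 4)

The residues treated are {2, 0}, so the missing case is t ≡ 1 (mod 3); write t = 3c+1.
Then 2(3c+1)^3 + (3c+1) + 9 = 54c^3 + 54c^2 + 21c + 12 = 3(18c^3 + 18c^2 + 7c + 4).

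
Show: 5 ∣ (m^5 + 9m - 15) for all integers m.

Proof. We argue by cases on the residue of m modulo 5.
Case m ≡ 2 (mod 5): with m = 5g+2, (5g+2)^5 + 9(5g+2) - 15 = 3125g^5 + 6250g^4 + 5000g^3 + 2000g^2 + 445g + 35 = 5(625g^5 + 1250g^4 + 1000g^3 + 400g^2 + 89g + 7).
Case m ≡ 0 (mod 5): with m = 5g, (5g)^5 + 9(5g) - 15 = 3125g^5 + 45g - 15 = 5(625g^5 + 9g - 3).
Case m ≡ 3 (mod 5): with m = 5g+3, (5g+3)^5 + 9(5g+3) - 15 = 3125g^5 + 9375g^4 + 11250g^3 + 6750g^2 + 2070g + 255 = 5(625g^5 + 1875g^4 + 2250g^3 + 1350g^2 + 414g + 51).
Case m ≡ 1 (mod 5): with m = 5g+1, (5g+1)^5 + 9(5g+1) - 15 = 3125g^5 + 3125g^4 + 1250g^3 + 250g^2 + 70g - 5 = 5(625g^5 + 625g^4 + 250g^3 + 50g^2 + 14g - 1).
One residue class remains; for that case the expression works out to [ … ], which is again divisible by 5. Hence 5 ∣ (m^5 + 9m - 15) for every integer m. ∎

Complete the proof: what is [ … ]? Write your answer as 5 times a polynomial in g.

5(625g^5 + 2500g^4 + 4000g^3 + 3200g^2 + 1289g + 209)

Only m ≡ 4 (mod 5) is unaccounted for. Put m = 5g+4:
(5g+4)^5 + 9(5g+4) - 15 expands to 3125g^5 + 12500g^4 + 20000g^3 + 16000g^2 + 6445g + 1045,
and factoring out 5 leaves 5(625g^5 + 2500g^4 + 4000g^3 + 3200g^2 + 1289g + 209).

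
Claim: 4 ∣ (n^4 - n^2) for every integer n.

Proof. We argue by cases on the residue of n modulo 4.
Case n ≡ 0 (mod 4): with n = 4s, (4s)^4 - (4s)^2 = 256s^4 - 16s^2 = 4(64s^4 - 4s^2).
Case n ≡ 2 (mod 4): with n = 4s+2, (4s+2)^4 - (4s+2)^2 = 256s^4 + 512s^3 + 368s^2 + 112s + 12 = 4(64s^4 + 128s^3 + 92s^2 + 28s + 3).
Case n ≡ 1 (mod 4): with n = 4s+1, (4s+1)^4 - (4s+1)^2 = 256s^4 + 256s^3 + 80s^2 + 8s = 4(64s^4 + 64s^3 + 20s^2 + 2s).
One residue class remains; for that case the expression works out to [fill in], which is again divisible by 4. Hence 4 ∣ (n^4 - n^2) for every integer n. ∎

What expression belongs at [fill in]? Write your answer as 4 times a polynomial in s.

4(64s^4 + 192s^3 + 212s^2 + 102s + 18)

The residues treated are {0, 2, 1}, so the missing case is n ≡ 3 (mod 4); write n = 4s+3.
Then (4s+3)^4 - (4s+3)^2 = 256s^4 + 768s^3 + 848s^2 + 408s + 72 = 4(64s^4 + 192s^3 + 212s^2 + 102s + 18).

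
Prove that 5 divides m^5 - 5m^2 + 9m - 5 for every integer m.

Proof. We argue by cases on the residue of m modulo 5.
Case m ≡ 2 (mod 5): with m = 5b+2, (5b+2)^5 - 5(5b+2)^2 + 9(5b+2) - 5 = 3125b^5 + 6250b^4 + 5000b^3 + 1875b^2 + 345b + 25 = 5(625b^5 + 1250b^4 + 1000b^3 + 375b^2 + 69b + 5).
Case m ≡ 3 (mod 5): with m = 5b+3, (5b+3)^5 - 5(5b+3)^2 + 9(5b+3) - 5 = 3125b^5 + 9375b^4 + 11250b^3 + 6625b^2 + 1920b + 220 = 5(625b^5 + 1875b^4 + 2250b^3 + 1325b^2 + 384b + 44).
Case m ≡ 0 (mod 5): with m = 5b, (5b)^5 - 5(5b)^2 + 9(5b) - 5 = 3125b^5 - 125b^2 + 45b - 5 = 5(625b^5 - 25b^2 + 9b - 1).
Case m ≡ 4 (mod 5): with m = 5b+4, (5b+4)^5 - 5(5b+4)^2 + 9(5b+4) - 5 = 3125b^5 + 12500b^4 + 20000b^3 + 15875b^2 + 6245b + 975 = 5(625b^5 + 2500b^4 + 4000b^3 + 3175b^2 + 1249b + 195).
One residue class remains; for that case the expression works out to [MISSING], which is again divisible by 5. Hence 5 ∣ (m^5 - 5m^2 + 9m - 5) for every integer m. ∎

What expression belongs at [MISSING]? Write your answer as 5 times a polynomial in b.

The residues treated are {2, 3, 0, 4}, so the missing case is m ≡ 1 (mod 5); write m = 5b+1.
Then (5b+1)^5 - 5(5b+1)^2 + 9(5b+1) - 5 = 3125b^5 + 3125b^4 + 1250b^3 + 125b^2 + 20b = 5(625b^5 + 625b^4 + 250b^3 + 25b^2 + 4b).

5(625b^5 + 625b^4 + 250b^3 + 25b^2 + 4b)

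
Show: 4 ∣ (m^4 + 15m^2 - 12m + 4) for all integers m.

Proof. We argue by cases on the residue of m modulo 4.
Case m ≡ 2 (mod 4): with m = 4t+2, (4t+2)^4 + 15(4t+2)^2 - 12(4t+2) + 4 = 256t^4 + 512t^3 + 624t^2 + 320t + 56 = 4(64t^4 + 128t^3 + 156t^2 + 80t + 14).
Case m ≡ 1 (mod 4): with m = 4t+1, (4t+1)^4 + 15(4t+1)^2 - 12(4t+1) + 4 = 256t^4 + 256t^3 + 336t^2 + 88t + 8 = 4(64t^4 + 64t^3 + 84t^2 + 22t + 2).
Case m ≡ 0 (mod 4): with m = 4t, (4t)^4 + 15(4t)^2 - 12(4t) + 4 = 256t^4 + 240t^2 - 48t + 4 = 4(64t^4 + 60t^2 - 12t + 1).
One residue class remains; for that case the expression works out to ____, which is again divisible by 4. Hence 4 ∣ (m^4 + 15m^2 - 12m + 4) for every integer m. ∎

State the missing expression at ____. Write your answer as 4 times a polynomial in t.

4(64t^4 + 192t^3 + 276t^2 + 186t + 46)

Only m ≡ 3 (mod 4) is unaccounted for. Put m = 4t+3:
(4t+3)^4 + 15(4t+3)^2 - 12(4t+3) + 4 expands to 256t^4 + 768t^3 + 1104t^2 + 744t + 184,
and factoring out 4 leaves 4(64t^4 + 192t^3 + 276t^2 + 186t + 46).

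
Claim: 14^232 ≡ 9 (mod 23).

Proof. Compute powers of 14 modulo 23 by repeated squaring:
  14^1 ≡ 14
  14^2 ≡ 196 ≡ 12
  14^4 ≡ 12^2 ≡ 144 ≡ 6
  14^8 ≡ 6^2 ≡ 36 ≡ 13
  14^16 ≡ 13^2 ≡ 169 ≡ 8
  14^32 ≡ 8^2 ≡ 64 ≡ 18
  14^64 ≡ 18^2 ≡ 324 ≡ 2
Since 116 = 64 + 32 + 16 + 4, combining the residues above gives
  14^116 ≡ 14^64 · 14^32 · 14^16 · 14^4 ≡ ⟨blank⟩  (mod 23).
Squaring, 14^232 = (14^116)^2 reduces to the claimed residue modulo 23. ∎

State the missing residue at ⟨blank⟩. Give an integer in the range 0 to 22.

14^64 · 14^32 · 14^16 · 14^4 ≡ 2 · 18 · 8 · 6 = 1728.
1728 mod 23 = 3, so 14^116 ≡ 3 (mod 23).

3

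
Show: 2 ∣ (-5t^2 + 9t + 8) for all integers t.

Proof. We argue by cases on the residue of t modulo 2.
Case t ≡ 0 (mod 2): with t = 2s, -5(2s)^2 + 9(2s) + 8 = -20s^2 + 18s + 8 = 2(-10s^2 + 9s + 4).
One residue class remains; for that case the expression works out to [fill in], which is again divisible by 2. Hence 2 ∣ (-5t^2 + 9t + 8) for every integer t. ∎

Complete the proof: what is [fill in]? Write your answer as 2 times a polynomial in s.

Only t ≡ 1 (mod 2) is unaccounted for. Put t = 2s+1:
-5(2s+1)^2 + 9(2s+1) + 8 expands to -20s^2 - 2s + 12,
and factoring out 2 leaves 2(-10s^2 - s + 6).

2(-10s^2 - s + 6)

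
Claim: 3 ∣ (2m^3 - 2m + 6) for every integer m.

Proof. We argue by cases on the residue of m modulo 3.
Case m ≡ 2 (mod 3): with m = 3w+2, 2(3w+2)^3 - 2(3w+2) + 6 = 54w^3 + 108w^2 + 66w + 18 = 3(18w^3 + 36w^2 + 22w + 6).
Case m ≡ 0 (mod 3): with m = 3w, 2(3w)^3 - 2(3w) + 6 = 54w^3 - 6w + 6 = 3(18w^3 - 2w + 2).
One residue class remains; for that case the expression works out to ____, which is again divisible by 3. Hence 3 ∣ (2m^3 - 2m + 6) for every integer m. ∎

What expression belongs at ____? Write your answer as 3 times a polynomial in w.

3(18w^3 + 18w^2 + 4w + 2)

Only m ≡ 1 (mod 3) is unaccounted for. Put m = 3w+1:
2(3w+1)^3 - 2(3w+1) + 6 expands to 54w^3 + 54w^2 + 12w + 6,
and factoring out 3 leaves 3(18w^3 + 18w^2 + 4w + 2).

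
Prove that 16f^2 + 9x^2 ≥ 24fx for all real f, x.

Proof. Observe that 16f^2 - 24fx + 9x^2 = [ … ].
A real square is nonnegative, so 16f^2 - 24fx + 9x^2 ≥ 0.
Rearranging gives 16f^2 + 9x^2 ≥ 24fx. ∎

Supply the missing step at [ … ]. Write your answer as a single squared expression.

16f^2 - 24fx + 9x^2 is a perfect-square trinomial: the outer terms are (4f)^2 and (3x)^2, and the cross term is -2·4f·3x.
So 16f^2 - 24fx + 9x^2 = (4f - 3x)^2 ≥ 0.

(4f - 3x)^2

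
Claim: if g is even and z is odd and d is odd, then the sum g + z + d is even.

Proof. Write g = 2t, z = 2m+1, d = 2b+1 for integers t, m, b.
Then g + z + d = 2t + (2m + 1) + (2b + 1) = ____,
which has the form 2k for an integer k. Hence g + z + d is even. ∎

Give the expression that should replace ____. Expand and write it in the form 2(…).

Expanding: 2t + (2m + 1) + (2b + 1) = 2b + 2m + 2t + 2.
Every term is even; pulling out the factor of 2 gives 2(b + m + t + 1).

2(b + m + t + 1)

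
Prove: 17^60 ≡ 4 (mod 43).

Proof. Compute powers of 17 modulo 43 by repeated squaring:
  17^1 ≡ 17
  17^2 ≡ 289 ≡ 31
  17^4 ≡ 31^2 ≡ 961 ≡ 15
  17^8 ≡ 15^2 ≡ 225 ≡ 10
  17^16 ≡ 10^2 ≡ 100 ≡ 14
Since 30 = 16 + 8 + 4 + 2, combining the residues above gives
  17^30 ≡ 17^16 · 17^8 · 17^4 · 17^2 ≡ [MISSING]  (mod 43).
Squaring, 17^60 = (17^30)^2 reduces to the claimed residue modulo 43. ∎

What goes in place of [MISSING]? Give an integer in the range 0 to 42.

41

Multiply the listed residues: 14 · 10 · 15 · 31 = 140 → 2100 → 65100.
Reducing modulo 43: 65100 = 1513·43 + 41, so 17^30 ≡ 41.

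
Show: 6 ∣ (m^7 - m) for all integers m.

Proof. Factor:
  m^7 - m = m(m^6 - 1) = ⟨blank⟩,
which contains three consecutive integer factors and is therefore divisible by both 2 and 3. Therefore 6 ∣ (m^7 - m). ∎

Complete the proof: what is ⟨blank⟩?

(m - 1)m(m + 1)(m^4 + m^2 + 1)

m^6 - 1 = (m^2 - 1)(m^4 + m^2 + 1), and m^2 - 1 = (m-1)(m+1).
So m(m^6 - 1) = (m - 1)m(m + 1)(m^4 + m^2 + 1).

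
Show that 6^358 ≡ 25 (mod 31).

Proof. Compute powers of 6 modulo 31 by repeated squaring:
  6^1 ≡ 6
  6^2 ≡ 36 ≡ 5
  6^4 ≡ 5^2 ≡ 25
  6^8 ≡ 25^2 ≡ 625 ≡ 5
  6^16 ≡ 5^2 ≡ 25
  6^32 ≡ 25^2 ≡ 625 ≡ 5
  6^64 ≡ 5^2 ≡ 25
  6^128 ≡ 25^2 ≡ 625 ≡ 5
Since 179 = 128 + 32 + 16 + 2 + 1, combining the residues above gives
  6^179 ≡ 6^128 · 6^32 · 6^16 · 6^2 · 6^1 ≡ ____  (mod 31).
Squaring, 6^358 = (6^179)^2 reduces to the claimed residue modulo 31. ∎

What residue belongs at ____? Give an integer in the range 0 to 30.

26

Multiply the listed residues: 5 · 5 · 25 · 5 · 6 = 25 → 625 → 3125 → 18750.
Reducing modulo 31: 18750 = 604·31 + 26, so 6^179 ≡ 26.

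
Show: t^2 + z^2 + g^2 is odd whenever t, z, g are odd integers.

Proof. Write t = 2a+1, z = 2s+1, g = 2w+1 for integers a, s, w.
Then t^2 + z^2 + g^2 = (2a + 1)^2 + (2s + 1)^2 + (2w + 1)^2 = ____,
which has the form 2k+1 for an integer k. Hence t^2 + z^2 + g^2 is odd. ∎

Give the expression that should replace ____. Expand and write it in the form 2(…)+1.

Expanding: (2a + 1)^2 + (2s + 1)^2 + (2w + 1)^2 = 4a^2 + 4a + 4s^2 + 4s + 4w^2 + 4w + 3.
Every term except the constant is even, so this is 2(2a^2 + 2a + 2s^2 + 2s + 2w^2 + 2w + 1) + 1,
and 2a^2 + 2a + 2s^2 + 2s + 2w^2 + 2w + 1 ∈ ℤ gives the required form.

2(2a^2 + 2a + 2s^2 + 2s + 2w^2 + 2w + 1) + 1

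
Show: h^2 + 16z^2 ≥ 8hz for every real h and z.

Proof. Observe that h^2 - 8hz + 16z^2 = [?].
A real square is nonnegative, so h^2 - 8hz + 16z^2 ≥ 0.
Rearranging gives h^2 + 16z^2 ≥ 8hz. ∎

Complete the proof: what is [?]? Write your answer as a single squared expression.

(h - 4z)^2

h^2 - 8hz + 16z^2 is a perfect-square trinomial: the outer terms are (h)^2 and (4z)^2, and the cross term is -2·h·4z.
So h^2 - 8hz + 16z^2 = (h - 4z)^2 ≥ 0.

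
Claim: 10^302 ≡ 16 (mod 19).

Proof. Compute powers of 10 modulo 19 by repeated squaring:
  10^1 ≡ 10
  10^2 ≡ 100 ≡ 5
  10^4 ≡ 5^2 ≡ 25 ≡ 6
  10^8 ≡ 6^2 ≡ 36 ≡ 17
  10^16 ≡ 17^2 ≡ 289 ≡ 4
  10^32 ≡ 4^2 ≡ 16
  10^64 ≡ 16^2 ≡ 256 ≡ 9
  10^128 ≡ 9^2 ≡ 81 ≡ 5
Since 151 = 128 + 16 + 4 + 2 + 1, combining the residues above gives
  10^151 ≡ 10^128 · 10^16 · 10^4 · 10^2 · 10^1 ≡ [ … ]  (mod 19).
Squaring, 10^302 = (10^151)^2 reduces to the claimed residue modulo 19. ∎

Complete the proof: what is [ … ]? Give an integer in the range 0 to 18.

10^128 · 10^16 · 10^4 · 10^2 · 10^1 ≡ 5 · 4 · 6 · 5 · 10 = 6000.
6000 mod 19 = 15, so 10^151 ≡ 15 (mod 19).

15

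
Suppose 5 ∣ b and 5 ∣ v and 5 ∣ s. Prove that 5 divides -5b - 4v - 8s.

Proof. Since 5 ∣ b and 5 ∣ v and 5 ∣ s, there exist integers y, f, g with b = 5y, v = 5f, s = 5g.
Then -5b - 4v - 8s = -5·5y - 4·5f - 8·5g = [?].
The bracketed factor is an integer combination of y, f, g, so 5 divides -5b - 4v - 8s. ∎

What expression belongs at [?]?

Each term has a factor of 5: -5·5y - 4·5f - 8·5g = 5·(-4f - 8g - 5y).
Since -4f - 8g - 5y is an integer, 5 ∣ (-5b - 4v - 8s).

5(-4f - 8g - 5y)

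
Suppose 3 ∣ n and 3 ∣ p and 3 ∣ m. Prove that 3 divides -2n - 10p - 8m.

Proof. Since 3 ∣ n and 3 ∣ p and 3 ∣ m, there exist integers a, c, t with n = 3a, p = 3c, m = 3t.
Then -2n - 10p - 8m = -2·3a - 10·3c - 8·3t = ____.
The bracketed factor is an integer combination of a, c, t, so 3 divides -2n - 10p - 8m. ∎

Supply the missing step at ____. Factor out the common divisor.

Pull the common 3 out of every term: -2·3a - 10·3c - 8·3t = 3(-2a - 10c - 8t).
-2a - 10c - 8t is an integer, which exhibits the divisibility.

3(-2a - 10c - 8t)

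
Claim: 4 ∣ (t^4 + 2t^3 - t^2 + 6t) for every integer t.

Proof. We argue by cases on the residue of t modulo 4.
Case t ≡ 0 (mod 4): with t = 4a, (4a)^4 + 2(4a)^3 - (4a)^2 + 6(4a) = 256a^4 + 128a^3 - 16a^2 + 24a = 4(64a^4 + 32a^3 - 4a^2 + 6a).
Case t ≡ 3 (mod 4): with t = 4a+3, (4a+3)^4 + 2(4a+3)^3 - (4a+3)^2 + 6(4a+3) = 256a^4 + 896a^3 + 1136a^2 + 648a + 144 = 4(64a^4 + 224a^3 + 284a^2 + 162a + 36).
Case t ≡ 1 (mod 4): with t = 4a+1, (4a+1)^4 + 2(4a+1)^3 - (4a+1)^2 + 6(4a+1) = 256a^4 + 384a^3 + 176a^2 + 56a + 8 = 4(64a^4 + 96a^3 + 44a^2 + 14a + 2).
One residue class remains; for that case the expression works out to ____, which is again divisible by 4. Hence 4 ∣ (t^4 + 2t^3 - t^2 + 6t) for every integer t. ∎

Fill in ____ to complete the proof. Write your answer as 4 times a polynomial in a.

The residues treated are {0, 3, 1}, so the missing case is t ≡ 2 (mod 4); write t = 4a+2.
Then (4a+2)^4 + 2(4a+2)^3 - (4a+2)^2 + 6(4a+2) = 256a^4 + 640a^3 + 560a^2 + 232a + 40 = 4(64a^4 + 160a^3 + 140a^2 + 58a + 10).

4(64a^4 + 160a^3 + 140a^2 + 58a + 10)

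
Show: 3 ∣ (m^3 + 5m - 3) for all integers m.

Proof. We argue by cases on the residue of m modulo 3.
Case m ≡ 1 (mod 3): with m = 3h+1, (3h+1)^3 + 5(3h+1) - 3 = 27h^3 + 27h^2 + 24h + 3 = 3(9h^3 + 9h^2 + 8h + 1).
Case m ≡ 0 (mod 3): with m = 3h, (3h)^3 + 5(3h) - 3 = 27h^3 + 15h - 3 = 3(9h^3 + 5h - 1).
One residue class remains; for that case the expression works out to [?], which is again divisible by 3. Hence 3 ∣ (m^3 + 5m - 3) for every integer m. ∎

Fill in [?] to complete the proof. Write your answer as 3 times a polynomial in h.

3(9h^3 + 18h^2 + 17h + 5)

The residues treated are {1, 0}, so the missing case is m ≡ 2 (mod 3); write m = 3h+2.
Then (3h+2)^3 + 5(3h+2) - 3 = 27h^3 + 54h^2 + 51h + 15 = 3(9h^3 + 18h^2 + 17h + 5).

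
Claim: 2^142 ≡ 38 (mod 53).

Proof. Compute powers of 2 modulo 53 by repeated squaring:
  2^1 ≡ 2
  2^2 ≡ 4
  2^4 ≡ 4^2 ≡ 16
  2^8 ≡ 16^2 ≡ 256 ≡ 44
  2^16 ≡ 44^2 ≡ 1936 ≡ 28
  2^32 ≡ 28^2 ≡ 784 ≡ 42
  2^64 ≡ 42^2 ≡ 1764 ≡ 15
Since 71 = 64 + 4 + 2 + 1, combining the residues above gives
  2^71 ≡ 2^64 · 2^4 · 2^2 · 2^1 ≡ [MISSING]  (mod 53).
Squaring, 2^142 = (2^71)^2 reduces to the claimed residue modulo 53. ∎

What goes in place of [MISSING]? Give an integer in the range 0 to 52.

12

Multiply the listed residues: 15 · 16 · 4 · 2 = 240 → 960 → 1920.
Reducing modulo 53: 1920 = 36·53 + 12, so 2^71 ≡ 12.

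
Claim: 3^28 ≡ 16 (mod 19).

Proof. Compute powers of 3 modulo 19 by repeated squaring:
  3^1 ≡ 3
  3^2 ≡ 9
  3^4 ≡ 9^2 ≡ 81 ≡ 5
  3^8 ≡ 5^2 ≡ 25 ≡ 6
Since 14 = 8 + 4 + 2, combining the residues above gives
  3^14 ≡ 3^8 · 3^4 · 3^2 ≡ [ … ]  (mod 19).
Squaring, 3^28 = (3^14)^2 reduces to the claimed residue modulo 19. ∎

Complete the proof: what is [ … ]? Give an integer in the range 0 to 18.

Multiply the listed residues: 6 · 5 · 9 = 30 → 270.
Reducing modulo 19: 270 = 14·19 + 4, so 3^14 ≡ 4.

4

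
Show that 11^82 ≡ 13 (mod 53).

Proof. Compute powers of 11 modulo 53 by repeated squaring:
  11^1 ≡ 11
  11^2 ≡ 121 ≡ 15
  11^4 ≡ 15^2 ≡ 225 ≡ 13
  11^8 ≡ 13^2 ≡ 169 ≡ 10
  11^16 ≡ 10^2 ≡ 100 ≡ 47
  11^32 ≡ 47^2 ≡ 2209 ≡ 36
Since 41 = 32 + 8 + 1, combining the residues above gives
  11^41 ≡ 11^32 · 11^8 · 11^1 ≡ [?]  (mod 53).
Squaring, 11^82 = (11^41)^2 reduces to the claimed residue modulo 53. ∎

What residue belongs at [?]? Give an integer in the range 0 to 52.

38

11^32 · 11^8 · 11^1 ≡ 36 · 10 · 11 = 3960.
3960 mod 53 = 38, so 11^41 ≡ 38 (mod 53).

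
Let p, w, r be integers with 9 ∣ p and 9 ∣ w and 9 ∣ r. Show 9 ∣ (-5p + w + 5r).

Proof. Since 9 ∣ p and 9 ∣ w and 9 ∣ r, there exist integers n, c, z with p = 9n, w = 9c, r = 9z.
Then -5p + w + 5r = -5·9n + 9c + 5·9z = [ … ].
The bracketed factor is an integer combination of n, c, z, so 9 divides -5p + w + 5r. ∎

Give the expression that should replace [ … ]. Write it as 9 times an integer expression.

9(c - 5n + 5z)

Each term has a factor of 9: -5·9n + 9c + 5·9z = 9·(c - 5n + 5z).
Since c - 5n + 5z is an integer, 9 ∣ (-5p + w + 5r).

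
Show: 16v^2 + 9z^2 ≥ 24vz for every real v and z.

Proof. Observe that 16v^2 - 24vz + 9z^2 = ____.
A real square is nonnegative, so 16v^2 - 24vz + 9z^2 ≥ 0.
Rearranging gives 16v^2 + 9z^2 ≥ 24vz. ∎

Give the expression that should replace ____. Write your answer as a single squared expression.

16v^2 - 24vz + 9z^2 is a perfect-square trinomial: the outer terms are (4v)^2 and (3z)^2, and the cross term is -2·4v·3z.
So 16v^2 - 24vz + 9z^2 = (4v - 3z)^2 ≥ 0.

(4v - 3z)^2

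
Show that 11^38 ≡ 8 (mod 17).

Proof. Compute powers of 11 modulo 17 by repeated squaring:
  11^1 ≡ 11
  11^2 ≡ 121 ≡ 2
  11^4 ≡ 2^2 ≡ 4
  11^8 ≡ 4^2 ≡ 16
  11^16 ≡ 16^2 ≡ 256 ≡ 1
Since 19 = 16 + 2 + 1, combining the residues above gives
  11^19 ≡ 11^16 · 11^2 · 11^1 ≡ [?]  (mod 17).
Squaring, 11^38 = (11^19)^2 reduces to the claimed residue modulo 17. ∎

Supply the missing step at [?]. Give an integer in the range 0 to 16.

Multiply the listed residues: 1 · 2 · 11 = 2 → 22.
Reducing modulo 17: 22 = 1·17 + 5, so 11^19 ≡ 5.

5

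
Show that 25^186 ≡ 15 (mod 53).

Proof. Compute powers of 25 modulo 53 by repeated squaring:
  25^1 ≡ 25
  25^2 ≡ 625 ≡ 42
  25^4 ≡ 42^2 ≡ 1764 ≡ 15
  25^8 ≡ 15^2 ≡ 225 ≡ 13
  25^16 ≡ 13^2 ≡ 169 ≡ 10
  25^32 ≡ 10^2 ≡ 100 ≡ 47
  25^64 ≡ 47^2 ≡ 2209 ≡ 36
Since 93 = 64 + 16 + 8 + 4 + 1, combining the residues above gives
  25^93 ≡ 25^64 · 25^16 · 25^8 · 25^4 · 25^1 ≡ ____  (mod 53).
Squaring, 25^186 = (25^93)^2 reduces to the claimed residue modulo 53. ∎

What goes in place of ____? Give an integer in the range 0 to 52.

25^64 · 25^16 · 25^8 · 25^4 · 25^1 ≡ 36 · 10 · 13 · 15 · 25 = 1755000.
1755000 mod 53 = 11, so 25^93 ≡ 11 (mod 53).

11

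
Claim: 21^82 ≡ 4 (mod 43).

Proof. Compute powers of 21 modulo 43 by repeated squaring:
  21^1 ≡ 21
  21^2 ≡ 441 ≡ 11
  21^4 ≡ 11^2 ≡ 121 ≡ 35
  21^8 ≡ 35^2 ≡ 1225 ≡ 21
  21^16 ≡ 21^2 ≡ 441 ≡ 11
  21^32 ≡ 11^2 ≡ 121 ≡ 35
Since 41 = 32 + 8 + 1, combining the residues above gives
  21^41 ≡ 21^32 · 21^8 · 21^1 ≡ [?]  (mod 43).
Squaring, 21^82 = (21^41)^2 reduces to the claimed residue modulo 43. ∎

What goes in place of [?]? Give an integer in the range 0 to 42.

41

21^32 · 21^8 · 21^1 ≡ 35 · 21 · 21 = 15435.
15435 mod 43 = 41, so 21^41 ≡ 41 (mod 43).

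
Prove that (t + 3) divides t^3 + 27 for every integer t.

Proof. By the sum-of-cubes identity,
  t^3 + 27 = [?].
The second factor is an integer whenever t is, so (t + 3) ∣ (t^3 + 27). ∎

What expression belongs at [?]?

Polynomial division of t^3 + 27 by t + 3 leaves remainder 0 and quotient t^2 - 3t + 9.
Hence t^3 + 27 = (t + 3)(t^2 - 3t + 9).

(t + 3)(t^2 - 3t + 9)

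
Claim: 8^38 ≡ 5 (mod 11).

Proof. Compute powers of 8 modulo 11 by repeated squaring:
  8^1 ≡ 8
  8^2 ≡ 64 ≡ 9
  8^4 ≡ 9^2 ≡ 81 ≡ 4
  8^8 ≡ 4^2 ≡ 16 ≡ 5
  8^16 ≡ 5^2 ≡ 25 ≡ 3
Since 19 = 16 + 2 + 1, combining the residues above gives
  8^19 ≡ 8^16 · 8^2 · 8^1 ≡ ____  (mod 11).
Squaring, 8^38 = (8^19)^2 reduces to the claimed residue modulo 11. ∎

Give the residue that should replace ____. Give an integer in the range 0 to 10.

8^16 · 8^2 · 8^1 ≡ 3 · 9 · 8 = 216.
216 mod 11 = 7, so 8^19 ≡ 7 (mod 11).

7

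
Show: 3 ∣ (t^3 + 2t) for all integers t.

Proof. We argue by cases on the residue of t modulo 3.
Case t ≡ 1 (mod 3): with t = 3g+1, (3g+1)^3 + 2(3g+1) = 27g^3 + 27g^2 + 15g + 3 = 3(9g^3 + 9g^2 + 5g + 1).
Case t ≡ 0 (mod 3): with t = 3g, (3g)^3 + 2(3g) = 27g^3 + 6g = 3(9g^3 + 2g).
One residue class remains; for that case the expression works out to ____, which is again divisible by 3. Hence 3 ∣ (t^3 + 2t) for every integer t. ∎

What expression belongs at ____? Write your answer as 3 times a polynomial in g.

The residues treated are {1, 0}, so the missing case is t ≡ 2 (mod 3); write t = 3g+2.
Then (3g+2)^3 + 2(3g+2) = 27g^3 + 54g^2 + 42g + 12 = 3(9g^3 + 18g^2 + 14g + 4).

3(9g^3 + 18g^2 + 14g + 4)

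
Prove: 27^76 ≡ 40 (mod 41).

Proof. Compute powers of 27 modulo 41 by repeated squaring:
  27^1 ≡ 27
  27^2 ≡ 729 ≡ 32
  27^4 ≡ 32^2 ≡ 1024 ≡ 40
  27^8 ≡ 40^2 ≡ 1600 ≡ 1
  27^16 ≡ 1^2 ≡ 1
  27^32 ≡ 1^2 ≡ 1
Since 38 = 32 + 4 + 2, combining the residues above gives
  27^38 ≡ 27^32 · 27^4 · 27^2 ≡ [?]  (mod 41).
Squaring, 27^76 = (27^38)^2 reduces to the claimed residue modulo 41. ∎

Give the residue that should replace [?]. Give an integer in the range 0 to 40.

Multiply the listed residues: 1 · 40 · 32 = 40 → 1280.
Reducing modulo 41: 1280 = 31·41 + 9, so 27^38 ≡ 9.

9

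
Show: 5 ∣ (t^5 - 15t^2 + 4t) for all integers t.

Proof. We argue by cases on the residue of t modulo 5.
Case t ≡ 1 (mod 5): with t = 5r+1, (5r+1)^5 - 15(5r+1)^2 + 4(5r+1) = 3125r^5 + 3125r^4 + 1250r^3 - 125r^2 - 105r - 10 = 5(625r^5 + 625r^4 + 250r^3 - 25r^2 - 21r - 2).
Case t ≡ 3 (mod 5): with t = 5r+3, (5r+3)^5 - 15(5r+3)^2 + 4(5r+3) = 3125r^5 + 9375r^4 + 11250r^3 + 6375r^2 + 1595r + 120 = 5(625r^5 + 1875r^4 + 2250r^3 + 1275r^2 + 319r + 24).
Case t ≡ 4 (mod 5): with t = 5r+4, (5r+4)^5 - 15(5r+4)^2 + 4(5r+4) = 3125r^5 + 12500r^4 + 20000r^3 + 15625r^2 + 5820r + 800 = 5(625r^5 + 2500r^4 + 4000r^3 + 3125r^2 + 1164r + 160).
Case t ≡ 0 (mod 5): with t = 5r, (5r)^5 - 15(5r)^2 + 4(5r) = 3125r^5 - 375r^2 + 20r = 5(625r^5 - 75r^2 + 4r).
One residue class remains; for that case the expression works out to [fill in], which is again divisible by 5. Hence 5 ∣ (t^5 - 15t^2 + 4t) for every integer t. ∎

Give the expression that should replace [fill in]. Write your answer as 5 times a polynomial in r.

The residues treated are {1, 3, 4, 0}, so the missing case is t ≡ 2 (mod 5); write t = 5r+2.
Then (5r+2)^5 - 15(5r+2)^2 + 4(5r+2) = 3125r^5 + 6250r^4 + 5000r^3 + 1625r^2 + 120r - 20 = 5(625r^5 + 1250r^4 + 1000r^3 + 325r^2 + 24r - 4).

5(625r^5 + 1250r^4 + 1000r^3 + 325r^2 + 24r - 4)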